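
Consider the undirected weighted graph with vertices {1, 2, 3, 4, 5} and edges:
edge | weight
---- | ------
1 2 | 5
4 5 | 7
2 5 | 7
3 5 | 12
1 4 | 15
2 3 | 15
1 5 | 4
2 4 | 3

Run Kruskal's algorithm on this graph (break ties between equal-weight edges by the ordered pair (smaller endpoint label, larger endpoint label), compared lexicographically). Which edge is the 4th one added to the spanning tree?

Sort edges by weight, then run Kruskal:
2 4 (3): add — endpoints in different components.
1 5 (4): add — endpoints in different components.
1 2 (5): add — endpoints in different components.
2 5 (7): skip — 2 and 5 already connected.
4 5 (7): skip — 4 and 5 already connected.
3 5 (12): add — endpoints in different components.
The 4th edge added is 3 5.

3-5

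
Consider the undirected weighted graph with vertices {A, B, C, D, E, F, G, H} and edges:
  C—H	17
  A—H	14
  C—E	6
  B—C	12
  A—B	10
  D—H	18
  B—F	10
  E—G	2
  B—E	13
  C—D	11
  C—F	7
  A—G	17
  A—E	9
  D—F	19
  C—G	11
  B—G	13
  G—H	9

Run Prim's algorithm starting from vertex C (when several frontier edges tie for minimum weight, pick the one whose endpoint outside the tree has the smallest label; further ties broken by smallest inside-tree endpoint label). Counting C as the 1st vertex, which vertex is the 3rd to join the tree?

Grow the tree from C using Prim:
Step 1: cheapest edge leaving the tree is C—E (6); add E.
Step 2: cheapest edge leaving the tree is E—G (2); add G.
Step 3: cheapest edge leaving the tree is C—F (7); add F.
Step 4: cheapest edge leaving the tree is A—E (9); add A.
Step 5: cheapest edge leaving the tree is G—H (9); add H.
Step 6: cheapest edge leaving the tree is A—B (10); add B.
Step 7: cheapest edge leaving the tree is C—D (11); add D.
Vertex order: C, E, G, F, A, H, B, D. The 3rd vertex is G.

G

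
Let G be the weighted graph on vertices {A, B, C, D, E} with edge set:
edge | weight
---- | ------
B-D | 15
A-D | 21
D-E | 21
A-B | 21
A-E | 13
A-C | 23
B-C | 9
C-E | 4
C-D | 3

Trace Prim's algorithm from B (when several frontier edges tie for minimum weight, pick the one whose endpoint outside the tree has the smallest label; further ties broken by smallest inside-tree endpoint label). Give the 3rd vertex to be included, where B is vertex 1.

D

Prim's algorithm from B:
Step 1: frontier [B-C 9, B-D 15, A-B 21] → take B-C (9); add C.
Step 2: frontier [B-D 15, A-B 21, C-D 3, C-E 4, A-C 23] → take C-D (3); add D.
Step 3: frontier [A-B 21, C-E 4, A-C 23, A-D 21, D-E 21] → take C-E (4); add E.
Step 4: frontier [A-B 21, A-C 23, A-D 21, A-E 13] → take A-E (13); add A.
Vertex order: B, C, D, E, A. The 3rd vertex is D.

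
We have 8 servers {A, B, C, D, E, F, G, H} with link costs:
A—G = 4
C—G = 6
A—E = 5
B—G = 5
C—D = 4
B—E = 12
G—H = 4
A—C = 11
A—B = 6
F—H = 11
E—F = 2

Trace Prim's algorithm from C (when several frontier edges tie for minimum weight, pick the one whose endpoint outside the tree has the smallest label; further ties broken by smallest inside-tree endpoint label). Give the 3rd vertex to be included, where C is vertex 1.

Grow the tree from C using Prim:
Step 1: cheapest edge leaving the tree is C—D (4); add D.
Step 2: cheapest edge leaving the tree is C—G (6); add G.
Step 3: cheapest edge leaving the tree is A—G (4); add A.
Step 4: cheapest edge leaving the tree is G—H (4); add H.
Step 5: cheapest edge leaving the tree is B—G (5); add B.
Step 6: cheapest edge leaving the tree is A—E (5); add E.
Step 7: cheapest edge leaving the tree is E—F (2); add F.
Vertex order: C, D, G, A, H, B, E, F. The 3rd vertex is G.

G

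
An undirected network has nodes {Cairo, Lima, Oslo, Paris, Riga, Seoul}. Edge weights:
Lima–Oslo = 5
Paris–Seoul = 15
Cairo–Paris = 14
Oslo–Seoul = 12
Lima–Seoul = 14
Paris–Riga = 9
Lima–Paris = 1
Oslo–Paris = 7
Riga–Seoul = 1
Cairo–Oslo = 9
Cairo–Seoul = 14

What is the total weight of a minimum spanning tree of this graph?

25

Prim's algorithm from Lima:
Step 1: cheapest edge leaving the tree is Lima–Paris (1); add Paris.
Step 2: cheapest edge leaving the tree is Lima–Oslo (5); add Oslo.
Step 3: cheapest edge leaving the tree is Cairo–Oslo (9); add Cairo.
Step 4: cheapest edge leaving the tree is Paris–Riga (9); add Riga.
Step 5: cheapest edge leaving the tree is Riga–Seoul (1); add Seoul.
MST edges: Lima–Paris, Lima–Oslo, Cairo–Oslo, Paris–Riga, Riga–Seoul; total weight 1+5+9+9+1 = 25.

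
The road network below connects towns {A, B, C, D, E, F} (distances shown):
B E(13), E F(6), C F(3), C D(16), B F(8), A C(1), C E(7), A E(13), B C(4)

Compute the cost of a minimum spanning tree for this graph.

Kruskal's algorithm — process edges by increasing weight (ties by edge label):
A C (1): add. Components now {A,C} {B} {D} {E} {F}
C F (3): add. Components now {A,C,F} {B} {D} {E}
B C (4): add. Components now {A,B,C,F} {D} {E}
E F (6): add. Components now {A,B,C,E,F} {D}
C E (7): skip — C and E already connected.
B F (8): skip — B and F already connected.
A E (13): skip — A and E already connected.
B E (13): skip — B and E already connected.
C D (16): add. Components now {A,B,C,D,E,F}
MST edges: A C, C F, B C, E F, C D; total weight 1+3+4+6+16 = 30.

30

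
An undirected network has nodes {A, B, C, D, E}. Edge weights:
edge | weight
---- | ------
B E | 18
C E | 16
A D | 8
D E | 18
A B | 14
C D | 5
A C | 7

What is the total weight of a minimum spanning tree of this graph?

Kruskal's algorithm — process edges by increasing weight (ties by edge label):
C D (5): add. Components now {A} {B} {C,D} {E}
A C (7): add. Components now {A,C,D} {B} {E}
A D (8): skip — A and D already connected.
A B (14): add. Components now {A,B,C,D} {E}
C E (16): add. Components now {A,B,C,D,E}
MST edges: C D, A C, A B, C E; total weight 5+7+14+16 = 42.

42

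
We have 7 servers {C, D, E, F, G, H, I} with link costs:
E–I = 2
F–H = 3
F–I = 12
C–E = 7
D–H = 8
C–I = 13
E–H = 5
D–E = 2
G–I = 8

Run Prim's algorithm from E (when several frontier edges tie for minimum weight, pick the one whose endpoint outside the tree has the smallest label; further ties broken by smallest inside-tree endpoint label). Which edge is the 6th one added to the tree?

G-I

Grow the tree from E using Prim:
Step 1: frontier [D–E 2, E–I 2, E–H 5, C–E 7] → take D–E (2); add D.
Step 2: frontier [D–H 8, E–I 2, E–H 5, C–E 7] → take E–I (2); add I.
Step 3: frontier [D–H 8, E–H 5, C–E 7, G–I 8, F–I 12, C–I 13] → take E–H (5); add H.
Step 4: frontier [C–E 7, F–H 3, G–I 8, F–I 12, C–I 13] → take F–H (3); add F.
Step 5: frontier [C–E 7, G–I 8, C–I 13] → take C–E (7); add C.
Step 6: frontier [G–I 8] → take G–I (8); add G.
The 6th edge added is G–I.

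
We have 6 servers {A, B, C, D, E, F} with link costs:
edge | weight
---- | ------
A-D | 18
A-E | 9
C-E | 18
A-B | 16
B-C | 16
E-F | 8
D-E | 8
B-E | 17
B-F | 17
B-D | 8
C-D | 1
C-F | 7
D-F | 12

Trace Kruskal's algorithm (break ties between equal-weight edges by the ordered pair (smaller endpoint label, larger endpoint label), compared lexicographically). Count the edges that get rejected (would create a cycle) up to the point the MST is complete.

1

Kruskal: consider edges lightest-first.
C-D (1): add. Components now {A} {B} {C,D} {E} {F}
C-F (7): add. Components now {A} {B} {C,D,F} {E}
B-D (8): add. Components now {A} {B,C,D,F} {E}
D-E (8): add. Components now {A} {B,C,D,E,F}
E-F (8): skip — E and F already connected.
A-E (9): add. Components now {A,B,C,D,E,F}
Edges rejected before the tree was complete: 1.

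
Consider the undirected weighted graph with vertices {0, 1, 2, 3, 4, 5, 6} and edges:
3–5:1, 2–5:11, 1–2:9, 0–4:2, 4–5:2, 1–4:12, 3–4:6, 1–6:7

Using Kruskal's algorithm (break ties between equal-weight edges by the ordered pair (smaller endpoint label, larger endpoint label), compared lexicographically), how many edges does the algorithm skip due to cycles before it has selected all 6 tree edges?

1

Kruskal's algorithm — process edges by increasing weight (ties by edge label):
3–5 (1): add — endpoints in different components.
0–4 (2): add — endpoints in different components.
4–5 (2): add — endpoints in different components.
3–4 (6): skip — 3 and 4 already connected.
1–6 (7): add — endpoints in different components.
1–2 (9): add — endpoints in different components.
2–5 (11): add — endpoints in different components.
Edges rejected before the tree was complete: 1.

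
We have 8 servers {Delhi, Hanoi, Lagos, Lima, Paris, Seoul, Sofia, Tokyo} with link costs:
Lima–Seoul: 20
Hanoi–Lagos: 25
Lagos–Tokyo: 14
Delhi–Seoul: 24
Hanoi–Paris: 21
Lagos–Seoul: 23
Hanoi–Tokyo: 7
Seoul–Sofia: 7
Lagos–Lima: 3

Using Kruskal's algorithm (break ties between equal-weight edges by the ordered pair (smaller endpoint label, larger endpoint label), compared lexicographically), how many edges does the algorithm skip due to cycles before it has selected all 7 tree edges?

Kruskal's algorithm — process edges by increasing weight (ties by edge label):
Lagos–Lima (3): add — endpoints in different components.
Hanoi–Tokyo (7): add — endpoints in different components.
Seoul–Sofia (7): add — endpoints in different components.
Lagos–Tokyo (14): add — endpoints in different components.
Lima–Seoul (20): add — endpoints in different components.
Hanoi–Paris (21): add — endpoints in different components.
Lagos–Seoul (23): skip — Lagos and Seoul already connected.
Delhi–Seoul (24): add — endpoints in different components.
Edges rejected before the tree was complete: 1.

1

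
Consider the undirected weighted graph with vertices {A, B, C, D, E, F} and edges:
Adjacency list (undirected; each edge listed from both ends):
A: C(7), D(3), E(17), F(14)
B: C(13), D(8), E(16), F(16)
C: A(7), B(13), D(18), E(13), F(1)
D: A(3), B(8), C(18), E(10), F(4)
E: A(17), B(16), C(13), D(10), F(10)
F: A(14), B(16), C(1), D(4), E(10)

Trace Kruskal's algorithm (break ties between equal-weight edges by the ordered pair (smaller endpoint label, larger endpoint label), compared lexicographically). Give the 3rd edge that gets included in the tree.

D-F

Kruskal's algorithm — process edges by increasing weight (ties by edge label):
C F (1): add. Components now {A} {B} {C,F} {D} {E}
A D (3): add. Components now {A,D} {B} {C,F} {E}
D F (4): add. Components now {A,C,D,F} {B} {E}
A C (7): skip — A and C already connected.
B D (8): add. Components now {A,B,C,D,F} {E}
D E (10): add. Components now {A,B,C,D,E,F}
The 3rd edge added is D F.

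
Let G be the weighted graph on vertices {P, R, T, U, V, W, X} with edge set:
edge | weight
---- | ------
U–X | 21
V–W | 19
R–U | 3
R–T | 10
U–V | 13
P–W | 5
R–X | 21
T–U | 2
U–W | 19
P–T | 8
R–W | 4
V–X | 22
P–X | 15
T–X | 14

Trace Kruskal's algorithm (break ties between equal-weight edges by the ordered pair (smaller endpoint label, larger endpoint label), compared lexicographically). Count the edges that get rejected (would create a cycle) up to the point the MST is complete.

2

Kruskal: consider edges lightest-first.
T–U (2): add. Components now {R} {X} {P} {T,U} {W} {V}
R–U (3): add. Components now {R,T,U} {X} {P} {W} {V}
R–W (4): add. Components now {R,T,U,W} {X} {P} {V}
P–W (5): add. Components now {P,R,T,U,W} {X} {V}
P–T (8): skip — P and T already connected.
R–T (10): skip — R and T already connected.
U–V (13): add. Components now {P,R,T,U,V,W} {X}
T–X (14): add. Components now {P,R,T,U,V,W,X}
Edges rejected before the tree was complete: 2.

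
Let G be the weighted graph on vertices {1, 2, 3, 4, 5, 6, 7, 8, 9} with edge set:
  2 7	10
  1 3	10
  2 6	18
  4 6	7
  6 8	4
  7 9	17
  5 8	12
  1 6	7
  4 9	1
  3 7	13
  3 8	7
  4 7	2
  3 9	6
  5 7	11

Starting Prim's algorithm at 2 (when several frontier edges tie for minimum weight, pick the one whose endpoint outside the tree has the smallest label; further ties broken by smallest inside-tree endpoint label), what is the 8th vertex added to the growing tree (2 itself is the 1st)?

1

Prim, starting at 2.
Step 1: frontier [2 7 10, 2 6 18] → take 2 7 (10); add 7.
Step 2: frontier [2 6 18, 4 7 2, 5 7 11, 3 7 13, 7 9 17] → take 4 7 (2); add 4.
Step 3: frontier [2 6 18, 4 9 1, 4 6 7, 5 7 11, 3 7 13, 7 9 17] → take 4 9 (1); add 9.
Step 4: frontier [2 6 18, 4 6 7, 5 7 11, 3 7 13, 3 9 6] → take 3 9 (6); add 3.
Step 5: frontier [2 6 18, 3 8 7, 1 3 10, 4 6 7, 5 7 11] → take 4 6 (7); add 6.
Step 6: frontier [3 8 7, 1 3 10, 6 8 4, 1 6 7, 5 7 11] → take 6 8 (4); add 8.
Step 7: frontier [1 3 10, 1 6 7, 5 7 11, 5 8 12] → take 1 6 (7); add 1.
Step 8: frontier [5 7 11, 5 8 12] → take 5 7 (11); add 5.
Vertex order: 2, 7, 4, 9, 3, 6, 8, 1, 5. The 8th vertex is 1.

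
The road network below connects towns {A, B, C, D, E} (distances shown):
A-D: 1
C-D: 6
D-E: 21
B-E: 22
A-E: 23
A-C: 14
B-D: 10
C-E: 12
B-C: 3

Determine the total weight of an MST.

22

Prim's algorithm from A:
Step 1: frontier [A-D 1, A-C 14, A-E 23] → take A-D (1); add D.
Step 2: frontier [A-C 14, A-E 23, C-D 6, B-D 10, D-E 21] → take C-D (6); add C.
Step 3: frontier [A-E 23, B-C 3, C-E 12, B-D 10, D-E 21] → take B-C (3); add B.
Step 4: frontier [A-E 23, B-E 22, C-E 12, D-E 21] → take C-E (12); add E.
MST edges: A-D, C-D, B-C, C-E; total weight 1+6+3+12 = 22.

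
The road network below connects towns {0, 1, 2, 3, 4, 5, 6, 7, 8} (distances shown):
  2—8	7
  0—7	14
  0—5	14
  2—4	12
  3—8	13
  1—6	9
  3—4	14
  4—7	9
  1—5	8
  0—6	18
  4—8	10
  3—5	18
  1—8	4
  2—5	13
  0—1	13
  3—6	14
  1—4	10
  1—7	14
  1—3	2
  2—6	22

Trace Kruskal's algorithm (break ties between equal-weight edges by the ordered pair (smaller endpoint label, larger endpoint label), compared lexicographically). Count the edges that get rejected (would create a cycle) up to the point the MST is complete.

2

Kruskal: consider edges lightest-first.
1—3 (2): add — endpoints in different components.
1—8 (4): add — endpoints in different components.
2—8 (7): add — endpoints in different components.
1—5 (8): add — endpoints in different components.
1—6 (9): add — endpoints in different components.
4—7 (9): add — endpoints in different components.
1—4 (10): add — endpoints in different components.
4—8 (10): skip — 4 and 8 already connected.
2—4 (12): skip — 2 and 4 already connected.
0—1 (13): add — endpoints in different components.
Edges rejected before the tree was complete: 2.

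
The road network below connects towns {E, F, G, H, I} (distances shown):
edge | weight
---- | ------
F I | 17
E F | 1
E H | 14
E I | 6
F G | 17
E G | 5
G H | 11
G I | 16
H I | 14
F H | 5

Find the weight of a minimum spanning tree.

17

Sort edges by weight, then run Kruskal:
E F (1): add. Components now {E,F} {G} {H} {I}
E G (5): add. Components now {E,F,G} {H} {I}
F H (5): add. Components now {E,F,G,H} {I}
E I (6): add. Components now {E,F,G,H,I}
MST edges: E F, E G, F H, E I; total weight 1+5+5+6 = 17.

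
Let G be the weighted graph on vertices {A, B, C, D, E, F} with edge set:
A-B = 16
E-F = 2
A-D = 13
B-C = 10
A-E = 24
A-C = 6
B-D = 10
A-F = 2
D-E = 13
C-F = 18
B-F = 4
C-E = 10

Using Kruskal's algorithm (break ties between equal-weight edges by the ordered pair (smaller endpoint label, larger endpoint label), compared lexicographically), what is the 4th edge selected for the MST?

Kruskal's algorithm — process edges by increasing weight (ties by edge label):
A-F (2): add. Components now {A,F} {B} {C} {D} {E}
E-F (2): add. Components now {A,E,F} {B} {C} {D}
B-F (4): add. Components now {A,B,E,F} {C} {D}
A-C (6): add. Components now {A,B,C,E,F} {D}
B-C (10): skip — B and C already connected.
B-D (10): add. Components now {A,B,C,D,E,F}
The 4th edge added is A-C.

A-C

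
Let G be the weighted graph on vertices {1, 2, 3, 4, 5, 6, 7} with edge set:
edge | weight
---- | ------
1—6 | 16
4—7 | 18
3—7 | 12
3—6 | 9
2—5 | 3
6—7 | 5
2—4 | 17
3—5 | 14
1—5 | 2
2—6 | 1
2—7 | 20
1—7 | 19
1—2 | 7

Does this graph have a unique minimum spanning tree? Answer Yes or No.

Kruskal: consider edges lightest-first.
2—6 (1): add. Components now {1} {2,6} {3} {4} {5} {7}
1—5 (2): add. Components now {1,5} {2,6} {3} {4} {7}
2—5 (3): add. Components now {1,2,5,6} {3} {4} {7}
6—7 (5): add. Components now {1,2,5,6,7} {3} {4}
1—2 (7): skip — 1 and 2 already connected.
3—6 (9): add. Components now {1,2,3,5,6,7} {4}
3—7 (12): skip — 3 and 7 already connected.
3—5 (14): skip — 3 and 5 already connected.
1—6 (16): skip — 1 and 6 already connected.
2—4 (17): add. Components now {1,2,3,4,5,6,7}
Every non-tree edge has weight strictly greater than the heaviest edge on the tree path between its endpoints, so the MST is unique.

Yes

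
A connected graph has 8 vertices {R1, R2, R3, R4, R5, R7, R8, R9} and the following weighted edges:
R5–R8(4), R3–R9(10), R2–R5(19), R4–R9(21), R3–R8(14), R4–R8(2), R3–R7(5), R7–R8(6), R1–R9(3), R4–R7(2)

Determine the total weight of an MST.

45

Prim's algorithm from R3:
Step 1: frontier [R3–R7 5, R3–R9 10, R3–R8 14] → take R3–R7 (5); add R7.
Step 2: frontier [R3–R9 10, R3–R8 14, R4–R7 2, R7–R8 6] → take R4–R7 (2); add R4.
Step 3: frontier [R3–R9 10, R3–R8 14, R4–R8 2, R4–R9 21, R7–R8 6] → take R4–R8 (2); add R8.
Step 4: frontier [R3–R9 10, R4–R9 21, R5–R8 4] → take R5–R8 (4); add R5.
Step 5: frontier [R3–R9 10, R4–R9 21, R2–R5 19] → take R3–R9 (10); add R9.
Step 6: frontier [R2–R5 19, R1–R9 3] → take R1–R9 (3); add R1.
Step 7: frontier [R2–R5 19] → take R2–R5 (19); add R2.
MST edges: R3–R7, R4–R7, R4–R8, R5–R8, R3–R9, R1–R9, R2–R5; total weight 5+2+2+4+10+3+19 = 45.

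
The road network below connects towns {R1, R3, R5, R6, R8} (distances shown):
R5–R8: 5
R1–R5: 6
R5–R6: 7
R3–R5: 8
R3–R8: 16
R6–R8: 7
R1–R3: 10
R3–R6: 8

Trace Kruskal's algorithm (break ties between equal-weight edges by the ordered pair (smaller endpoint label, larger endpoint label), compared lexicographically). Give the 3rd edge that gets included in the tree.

R5-R6

Sort edges by weight, then run Kruskal:
R5–R8 (5): add — endpoints in different components.
R1–R5 (6): add — endpoints in different components.
R5–R6 (7): add — endpoints in different components.
R6–R8 (7): skip — R8 and R6 already connected.
R3–R5 (8): add — endpoints in different components.
The 3rd edge added is R5–R6.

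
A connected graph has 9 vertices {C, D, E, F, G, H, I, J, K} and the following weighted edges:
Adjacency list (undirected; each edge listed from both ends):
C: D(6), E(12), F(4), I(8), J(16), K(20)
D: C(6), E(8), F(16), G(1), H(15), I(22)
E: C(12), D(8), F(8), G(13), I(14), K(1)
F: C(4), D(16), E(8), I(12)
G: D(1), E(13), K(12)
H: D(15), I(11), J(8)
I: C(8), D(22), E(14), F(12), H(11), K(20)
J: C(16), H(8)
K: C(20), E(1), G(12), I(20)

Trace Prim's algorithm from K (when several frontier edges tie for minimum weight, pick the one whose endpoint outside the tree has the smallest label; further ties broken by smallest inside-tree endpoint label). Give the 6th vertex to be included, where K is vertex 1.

Prim's algorithm from K:
Step 1: cheapest edge leaving the tree is E–K (1); add E.
Step 2: cheapest edge leaving the tree is D–E (8); add D.
Step 3: cheapest edge leaving the tree is D–G (1); add G.
Step 4: cheapest edge leaving the tree is C–D (6); add C.
Step 5: cheapest edge leaving the tree is C–F (4); add F.
Step 6: cheapest edge leaving the tree is C–I (8); add I.
Step 7: cheapest edge leaving the tree is H–I (11); add H.
Step 8: cheapest edge leaving the tree is H–J (8); add J.
Vertex order: K, E, D, G, C, F, I, H, J. The 6th vertex is F.

F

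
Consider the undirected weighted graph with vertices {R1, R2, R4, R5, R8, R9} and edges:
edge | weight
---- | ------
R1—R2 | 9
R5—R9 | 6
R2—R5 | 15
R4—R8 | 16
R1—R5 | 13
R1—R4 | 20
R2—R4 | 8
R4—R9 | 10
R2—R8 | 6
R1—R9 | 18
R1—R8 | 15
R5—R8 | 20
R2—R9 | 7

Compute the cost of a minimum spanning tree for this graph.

36

Kruskal: consider edges lightest-first.
R2—R8 (6): add — endpoints in different components.
R5—R9 (6): add — endpoints in different components.
R2—R9 (7): add — endpoints in different components.
R2—R4 (8): add — endpoints in different components.
R1—R2 (9): add — endpoints in different components.
MST edges: R2—R8, R5—R9, R2—R9, R2—R4, R1—R2; total weight 6+6+7+8+9 = 36.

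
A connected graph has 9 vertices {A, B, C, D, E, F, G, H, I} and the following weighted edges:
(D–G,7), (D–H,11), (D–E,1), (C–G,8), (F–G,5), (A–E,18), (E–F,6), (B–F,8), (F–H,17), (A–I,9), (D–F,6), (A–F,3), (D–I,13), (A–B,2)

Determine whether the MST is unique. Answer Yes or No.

Kruskal's algorithm — process edges by increasing weight (ties by edge label):
D–E (1): add — endpoints in different components.
A–B (2): add — endpoints in different components.
A–F (3): add — endpoints in different components.
F–G (5): add — endpoints in different components.
D–F (6): add — endpoints in different components.
E–F (6): skip — E and F already connected.
D–G (7): skip — D and G already connected.
B–F (8): skip — B and F already connected.
C–G (8): add — endpoints in different components.
A–I (9): add — endpoints in different components.
D–H (11): add — endpoints in different components.
Non-tree edge E–F has weight 6, equal to the heaviest edge on its tree cycle — swapping gives another MST of the same weight. Not unique.

No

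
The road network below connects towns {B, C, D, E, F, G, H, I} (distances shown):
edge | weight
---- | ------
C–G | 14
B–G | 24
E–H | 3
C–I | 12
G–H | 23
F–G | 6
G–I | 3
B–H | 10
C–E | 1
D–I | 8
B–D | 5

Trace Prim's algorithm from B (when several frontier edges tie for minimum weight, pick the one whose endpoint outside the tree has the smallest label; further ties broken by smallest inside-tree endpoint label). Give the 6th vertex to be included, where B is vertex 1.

Prim's algorithm from B:
Step 1: frontier [B–D 5, B–H 10, B–G 24] → take B–D (5); add D.
Step 2: frontier [B–H 10, B–G 24, D–I 8] → take D–I (8); add I.
Step 3: frontier [B–H 10, B–G 24, G–I 3, C–I 12] → take G–I (3); add G.
Step 4: frontier [B–H 10, F–G 6, C–G 14, G–H 23, C–I 12] → take F–G (6); add F.
Step 5: frontier [B–H 10, C–G 14, G–H 23, C–I 12] → take B–H (10); add H.
Step 6: frontier [C–G 14, E–H 3, C–I 12] → take E–H (3); add E.
Step 7: frontier [C–E 1, C–G 14, C–I 12] → take C–E (1); add C.
Vertex order: B, D, I, G, F, H, E, C. The 6th vertex is H.

H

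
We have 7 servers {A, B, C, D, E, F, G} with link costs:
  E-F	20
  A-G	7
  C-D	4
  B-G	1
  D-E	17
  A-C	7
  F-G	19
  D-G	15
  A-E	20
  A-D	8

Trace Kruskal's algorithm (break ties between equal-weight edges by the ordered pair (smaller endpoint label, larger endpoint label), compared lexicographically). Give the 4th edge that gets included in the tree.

A-G

Kruskal: consider edges lightest-first.
B-G (1): add. Components now {A} {B,G} {C} {D} {E} {F}
C-D (4): add. Components now {A} {B,G} {C,D} {E} {F}
A-C (7): add. Components now {A,C,D} {B,G} {E} {F}
A-G (7): add. Components now {A,B,C,D,G} {E} {F}
A-D (8): skip — A and D already connected.
D-G (15): skip — D and G already connected.
D-E (17): add. Components now {A,B,C,D,E,G} {F}
F-G (19): add. Components now {A,B,C,D,E,F,G}
The 4th edge added is A-G.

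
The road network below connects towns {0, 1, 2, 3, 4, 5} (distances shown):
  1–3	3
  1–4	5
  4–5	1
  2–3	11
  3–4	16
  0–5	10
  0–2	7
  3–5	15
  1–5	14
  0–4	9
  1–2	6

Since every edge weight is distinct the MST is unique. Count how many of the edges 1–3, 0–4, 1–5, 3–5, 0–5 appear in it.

1

Sort edges by weight, then run Kruskal:
4–5 (1): add — endpoints in different components.
1–3 (3): add — endpoints in different components.
1–4 (5): add — endpoints in different components.
1–2 (6): add — endpoints in different components.
0–2 (7): add — endpoints in different components.
MST edge set: {4–5, 1–3, 1–4, 1–2, 0–2}.
Of the listed edges, {1–3} are in the MST → 1.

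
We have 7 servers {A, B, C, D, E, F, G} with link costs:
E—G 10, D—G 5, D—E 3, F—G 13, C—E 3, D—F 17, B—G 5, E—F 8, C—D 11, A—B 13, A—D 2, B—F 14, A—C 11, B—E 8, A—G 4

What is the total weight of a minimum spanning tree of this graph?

Sort edges by weight, then run Kruskal:
A—D (2): add — endpoints in different components.
C—E (3): add — endpoints in different components.
D—E (3): add — endpoints in different components.
A—G (4): add — endpoints in different components.
B—G (5): add — endpoints in different components.
D—G (5): skip — D and G already connected.
B—E (8): skip — B and E already connected.
E—F (8): add — endpoints in different components.
MST edges: A—D, C—E, D—E, A—G, B—G, E—F; total weight 2+3+3+4+5+8 = 25.

25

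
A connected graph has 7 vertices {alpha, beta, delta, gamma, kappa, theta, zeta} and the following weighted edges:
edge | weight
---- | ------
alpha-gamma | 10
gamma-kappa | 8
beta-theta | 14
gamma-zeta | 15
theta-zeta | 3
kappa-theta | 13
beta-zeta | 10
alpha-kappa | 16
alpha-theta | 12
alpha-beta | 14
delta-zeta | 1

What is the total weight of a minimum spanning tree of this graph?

Sort edges by weight, then run Kruskal:
delta-zeta (1): add. Components now {kappa} {gamma} {alpha} {theta} {delta,zeta} {beta}
theta-zeta (3): add. Components now {kappa} {gamma} {alpha} {delta,theta,zeta} {beta}
gamma-kappa (8): add. Components now {gamma,kappa} {alpha} {delta,theta,zeta} {beta}
alpha-gamma (10): add. Components now {alpha,gamma,kappa} {delta,theta,zeta} {beta}
beta-zeta (10): add. Components now {alpha,gamma,kappa} {beta,delta,theta,zeta}
alpha-theta (12): add. Components now {alpha,beta,delta,gamma,kappa,theta,zeta}
MST edges: delta-zeta, theta-zeta, gamma-kappa, alpha-gamma, beta-zeta, alpha-theta; total weight 1+3+8+10+10+12 = 44.

44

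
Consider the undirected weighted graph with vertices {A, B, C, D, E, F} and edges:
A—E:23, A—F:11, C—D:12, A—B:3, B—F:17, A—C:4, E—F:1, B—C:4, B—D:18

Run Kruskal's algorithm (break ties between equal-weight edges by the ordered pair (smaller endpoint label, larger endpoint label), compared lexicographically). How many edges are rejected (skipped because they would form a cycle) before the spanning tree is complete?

Sort edges by weight, then run Kruskal:
E—F (1): add — endpoints in different components.
A—B (3): add — endpoints in different components.
A—C (4): add — endpoints in different components.
B—C (4): skip — B and C already connected.
A—F (11): add — endpoints in different components.
C—D (12): add — endpoints in different components.
Edges rejected before the tree was complete: 1.

1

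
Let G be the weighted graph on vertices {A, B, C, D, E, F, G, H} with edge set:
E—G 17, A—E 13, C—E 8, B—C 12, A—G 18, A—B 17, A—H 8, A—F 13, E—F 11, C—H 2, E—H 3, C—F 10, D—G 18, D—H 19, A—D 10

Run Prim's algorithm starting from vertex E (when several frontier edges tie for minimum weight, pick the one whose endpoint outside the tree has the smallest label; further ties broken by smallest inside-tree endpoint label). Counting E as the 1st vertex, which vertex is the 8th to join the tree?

Prim's algorithm from E:
Step 1: cheapest edge leaving the tree is E—H (3); add H.
Step 2: cheapest edge leaving the tree is C—H (2); add C.
Step 3: cheapest edge leaving the tree is A—H (8); add A.
Step 4: cheapest edge leaving the tree is A—D (10); add D.
Step 5: cheapest edge leaving the tree is C—F (10); add F.
Step 6: cheapest edge leaving the tree is B—C (12); add B.
Step 7: cheapest edge leaving the tree is E—G (17); add G.
Vertex order: E, H, C, A, D, F, B, G. The 8th vertex is G.

G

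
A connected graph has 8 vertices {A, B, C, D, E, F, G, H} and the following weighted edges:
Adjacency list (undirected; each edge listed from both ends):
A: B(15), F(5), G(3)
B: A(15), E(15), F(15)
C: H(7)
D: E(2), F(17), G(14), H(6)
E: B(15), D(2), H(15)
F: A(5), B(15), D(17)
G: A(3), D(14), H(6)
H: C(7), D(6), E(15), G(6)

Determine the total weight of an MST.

44

Prim, starting at G.
Step 1: cheapest edge leaving the tree is A-G (3); add A.
Step 2: cheapest edge leaving the tree is A-F (5); add F.
Step 3: cheapest edge leaving the tree is G-H (6); add H.
Step 4: cheapest edge leaving the tree is D-H (6); add D.
Step 5: cheapest edge leaving the tree is D-E (2); add E.
Step 6: cheapest edge leaving the tree is C-H (7); add C.
Step 7: cheapest edge leaving the tree is A-B (15); add B.
MST edges: A-G, A-F, G-H, D-H, D-E, C-H, A-B; total weight 3+5+6+6+2+7+15 = 44.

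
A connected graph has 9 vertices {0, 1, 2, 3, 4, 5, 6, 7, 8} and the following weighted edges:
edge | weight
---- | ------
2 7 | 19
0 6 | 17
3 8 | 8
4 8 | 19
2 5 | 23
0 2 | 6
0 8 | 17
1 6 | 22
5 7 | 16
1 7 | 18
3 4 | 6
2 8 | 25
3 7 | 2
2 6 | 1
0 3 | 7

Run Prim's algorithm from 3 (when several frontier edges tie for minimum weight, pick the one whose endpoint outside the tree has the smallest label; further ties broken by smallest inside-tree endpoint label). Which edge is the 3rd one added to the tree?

0-3

Prim, starting at 3.
Step 1: cheapest edge leaving the tree is 3 7 (2); add 7.
Step 2: cheapest edge leaving the tree is 3 4 (6); add 4.
Step 3: cheapest edge leaving the tree is 0 3 (7); add 0.
Step 4: cheapest edge leaving the tree is 0 2 (6); add 2.
Step 5: cheapest edge leaving the tree is 2 6 (1); add 6.
Step 6: cheapest edge leaving the tree is 3 8 (8); add 8.
Step 7: cheapest edge leaving the tree is 5 7 (16); add 5.
Step 8: cheapest edge leaving the tree is 1 7 (18); add 1.
The 3rd edge added is 0 3.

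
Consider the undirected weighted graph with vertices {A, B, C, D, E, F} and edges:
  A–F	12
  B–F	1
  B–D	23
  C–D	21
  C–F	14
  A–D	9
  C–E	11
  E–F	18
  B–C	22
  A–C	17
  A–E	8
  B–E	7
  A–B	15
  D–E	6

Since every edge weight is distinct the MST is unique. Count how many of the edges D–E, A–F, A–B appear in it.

1

Kruskal: consider edges lightest-first.
B–F (1): add. Components now {A} {B,F} {C} {D} {E}
D–E (6): add. Components now {A} {B,F} {C} {D,E}
B–E (7): add. Components now {A} {B,D,E,F} {C}
A–E (8): add. Components now {A,B,D,E,F} {C}
A–D (9): skip — A and D already connected.
C–E (11): add. Components now {A,B,C,D,E,F}
MST edge set: {B–F, D–E, B–E, A–E, C–E}.
Of the listed edges, {D–E} are in the MST → 1.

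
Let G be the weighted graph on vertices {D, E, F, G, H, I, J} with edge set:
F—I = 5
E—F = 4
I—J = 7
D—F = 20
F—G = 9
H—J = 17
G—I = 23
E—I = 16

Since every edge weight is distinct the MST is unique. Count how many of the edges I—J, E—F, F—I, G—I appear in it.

Sort edges by weight, then run Kruskal:
E—F (4): add. Components now {D} {E,F} {G} {H} {I} {J}
F—I (5): add. Components now {D} {E,F,I} {G} {H} {J}
I—J (7): add. Components now {D} {E,F,I,J} {G} {H}
F—G (9): add. Components now {D} {E,F,G,I,J} {H}
E—I (16): skip — E and I already connected.
H—J (17): add. Components now {D} {E,F,G,H,I,J}
D—F (20): add. Components now {D,E,F,G,H,I,J}
MST edge set: {E—F, F—I, I—J, F—G, H—J, D—F}.
Of the listed edges, {I—J, E—F, F—I} are in the MST → 3.

3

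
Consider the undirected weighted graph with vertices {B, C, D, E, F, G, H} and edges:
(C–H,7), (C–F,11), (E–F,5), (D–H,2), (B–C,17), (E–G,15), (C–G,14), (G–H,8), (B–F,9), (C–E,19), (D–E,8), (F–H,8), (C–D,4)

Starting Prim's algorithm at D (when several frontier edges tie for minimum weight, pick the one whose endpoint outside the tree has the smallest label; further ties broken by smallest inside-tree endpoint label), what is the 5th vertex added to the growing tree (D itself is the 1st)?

F

Grow the tree from D using Prim:
Step 1: cheapest edge leaving the tree is D–H (2); add H.
Step 2: cheapest edge leaving the tree is C–D (4); add C.
Step 3: cheapest edge leaving the tree is D–E (8); add E.
Step 4: cheapest edge leaving the tree is E–F (5); add F.
Step 5: cheapest edge leaving the tree is G–H (8); add G.
Step 6: cheapest edge leaving the tree is B–F (9); add B.
Vertex order: D, H, C, E, F, G, B. The 5th vertex is F.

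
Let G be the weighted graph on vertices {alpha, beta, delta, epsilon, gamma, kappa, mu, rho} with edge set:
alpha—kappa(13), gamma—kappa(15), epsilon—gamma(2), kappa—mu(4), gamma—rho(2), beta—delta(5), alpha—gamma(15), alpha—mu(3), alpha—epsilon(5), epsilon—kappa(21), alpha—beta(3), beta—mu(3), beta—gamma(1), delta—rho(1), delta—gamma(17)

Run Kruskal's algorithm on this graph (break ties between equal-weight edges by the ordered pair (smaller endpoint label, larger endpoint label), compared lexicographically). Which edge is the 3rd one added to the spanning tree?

epsilon-gamma

Kruskal's algorithm — process edges by increasing weight (ties by edge label):
beta—gamma (1): add — endpoints in different components.
delta—rho (1): add — endpoints in different components.
epsilon—gamma (2): add — endpoints in different components.
gamma—rho (2): add — endpoints in different components.
alpha—beta (3): add — endpoints in different components.
alpha—mu (3): add — endpoints in different components.
beta—mu (3): skip — beta and mu already connected.
kappa—mu (4): add — endpoints in different components.
The 3rd edge added is epsilon—gamma.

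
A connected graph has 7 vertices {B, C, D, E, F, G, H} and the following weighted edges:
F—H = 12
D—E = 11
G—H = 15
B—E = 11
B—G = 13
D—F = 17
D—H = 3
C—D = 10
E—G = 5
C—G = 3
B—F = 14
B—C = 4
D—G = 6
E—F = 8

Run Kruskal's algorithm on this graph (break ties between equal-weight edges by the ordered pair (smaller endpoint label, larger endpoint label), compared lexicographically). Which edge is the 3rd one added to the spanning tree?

B-C

Kruskal's algorithm — process edges by increasing weight (ties by edge label):
C—G (3): add. Components now {B} {C,G} {D} {E} {F} {H}
D—H (3): add. Components now {B} {C,G} {D,H} {E} {F}
B—C (4): add. Components now {B,C,G} {D,H} {E} {F}
E—G (5): add. Components now {B,C,E,G} {D,H} {F}
D—G (6): add. Components now {B,C,D,E,G,H} {F}
E—F (8): add. Components now {B,C,D,E,F,G,H}
The 3rd edge added is B—C.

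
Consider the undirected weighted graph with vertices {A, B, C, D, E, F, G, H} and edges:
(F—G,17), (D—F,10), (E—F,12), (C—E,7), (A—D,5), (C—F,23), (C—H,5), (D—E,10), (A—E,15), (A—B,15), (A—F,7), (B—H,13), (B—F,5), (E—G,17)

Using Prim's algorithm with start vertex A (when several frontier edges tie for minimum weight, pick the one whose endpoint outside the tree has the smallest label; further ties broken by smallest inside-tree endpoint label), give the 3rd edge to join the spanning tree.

B-F

Prim, starting at A.
Step 1: frontier [A—D 5, A—F 7, A—B 15, A—E 15] → take A—D (5); add D.
Step 2: frontier [A—F 7, A—B 15, A—E 15, D—E 10, D—F 10] → take A—F (7); add F.
Step 3: frontier [A—B 15, A—E 15, D—E 10, B—F 5, E—F 12, F—G 17, C—F 23] → take B—F (5); add B.
Step 4: frontier [A—E 15, B—H 13, D—E 10, E—F 12, F—G 17, C—F 23] → take D—E (10); add E.
Step 5: frontier [B—H 13, C—E 7, E—G 17, F—G 17, C—F 23] → take C—E (7); add C.
Step 6: frontier [B—H 13, C—H 5, E—G 17, F—G 17] → take C—H (5); add H.
Step 7: frontier [E—G 17, F—G 17] → take E—G (17); add G.
The 3rd edge added is B—F.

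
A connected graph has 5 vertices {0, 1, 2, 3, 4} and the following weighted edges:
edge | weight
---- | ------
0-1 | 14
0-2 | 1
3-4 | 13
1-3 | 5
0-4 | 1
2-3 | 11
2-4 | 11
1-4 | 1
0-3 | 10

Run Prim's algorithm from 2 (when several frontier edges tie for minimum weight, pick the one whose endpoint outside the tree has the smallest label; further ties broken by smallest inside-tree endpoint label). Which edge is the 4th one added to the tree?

Prim's algorithm from 2:
Step 1: cheapest edge leaving the tree is 0-2 (1); add 0.
Step 2: cheapest edge leaving the tree is 0-4 (1); add 4.
Step 3: cheapest edge leaving the tree is 1-4 (1); add 1.
Step 4: cheapest edge leaving the tree is 1-3 (5); add 3.
The 4th edge added is 1-3.

1-3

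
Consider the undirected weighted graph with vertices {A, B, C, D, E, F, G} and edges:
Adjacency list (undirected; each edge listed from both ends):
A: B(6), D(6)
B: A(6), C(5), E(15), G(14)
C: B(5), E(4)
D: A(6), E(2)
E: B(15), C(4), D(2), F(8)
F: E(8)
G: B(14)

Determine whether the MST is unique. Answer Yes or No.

No

Sort edges by weight, then run Kruskal:
D–E (2): add — endpoints in different components.
C–E (4): add — endpoints in different components.
B–C (5): add — endpoints in different components.
A–B (6): add — endpoints in different components.
A–D (6): skip — A and D already connected.
E–F (8): add — endpoints in different components.
B–G (14): add — endpoints in different components.
Non-tree edge A–D has weight 6, equal to the heaviest edge on its tree cycle — swapping gives another MST of the same weight. Not unique.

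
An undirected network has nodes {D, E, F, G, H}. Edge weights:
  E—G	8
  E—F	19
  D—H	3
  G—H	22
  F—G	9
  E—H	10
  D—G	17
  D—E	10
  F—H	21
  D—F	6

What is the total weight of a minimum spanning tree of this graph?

26

Sort edges by weight, then run Kruskal:
D—H (3): add — endpoints in different components.
D—F (6): add — endpoints in different components.
E—G (8): add — endpoints in different components.
F—G (9): add — endpoints in different components.
MST edges: D—H, D—F, E—G, F—G; total weight 3+6+8+9 = 26.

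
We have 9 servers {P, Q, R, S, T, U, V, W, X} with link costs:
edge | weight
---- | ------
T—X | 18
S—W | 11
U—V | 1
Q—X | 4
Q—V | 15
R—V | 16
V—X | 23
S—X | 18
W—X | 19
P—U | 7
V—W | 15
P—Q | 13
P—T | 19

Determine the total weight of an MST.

Prim's algorithm from P:
Step 1: frontier [P—U 7, P—Q 13, P—T 19] → take P—U (7); add U.
Step 2: frontier [P—Q 13, P—T 19, U—V 1] → take U—V (1); add V.
Step 3: frontier [P—Q 13, P—T 19, Q—V 15, V—W 15, R—V 16, V—X 23] → take P—Q (13); add Q.
Step 4: frontier [P—T 19, Q—X 4, V—W 15, R—V 16, V—X 23] → take Q—X (4); add X.
Step 5: frontier [P—T 19, V—W 15, R—V 16, S—X 18, T—X 18, W—X 19] → take V—W (15); add W.
Step 6: frontier [P—T 19, R—V 16, S—W 11, S—X 18, T—X 18] → take S—W (11); add S.
Step 7: frontier [P—T 19, R—V 16, T—X 18] → take R—V (16); add R.
Step 8: frontier [P—T 19, T—X 18] → take T—X (18); add T.
MST edges: P—U, U—V, P—Q, Q—X, V—W, S—W, R—V, T—X; total weight 7+1+13+4+15+11+16+18 = 85.

85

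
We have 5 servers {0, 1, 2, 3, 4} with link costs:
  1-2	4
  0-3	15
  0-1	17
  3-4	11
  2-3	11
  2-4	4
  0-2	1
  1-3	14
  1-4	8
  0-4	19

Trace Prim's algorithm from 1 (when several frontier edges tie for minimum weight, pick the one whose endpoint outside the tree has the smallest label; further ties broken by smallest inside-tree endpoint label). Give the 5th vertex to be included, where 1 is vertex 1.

Prim, starting at 1.
Step 1: frontier [1-2 4, 1-4 8, 1-3 14, 0-1 17] → take 1-2 (4); add 2.
Step 2: frontier [1-4 8, 1-3 14, 0-1 17, 0-2 1, 2-4 4, 2-3 11] → take 0-2 (1); add 0.
Step 3: frontier [0-3 15, 0-4 19, 1-4 8, 1-3 14, 2-4 4, 2-3 11] → take 2-4 (4); add 4.
Step 4: frontier [0-3 15, 1-3 14, 2-3 11, 3-4 11] → take 2-3 (11); add 3.
Vertex order: 1, 2, 0, 4, 3. The 5th vertex is 3.

3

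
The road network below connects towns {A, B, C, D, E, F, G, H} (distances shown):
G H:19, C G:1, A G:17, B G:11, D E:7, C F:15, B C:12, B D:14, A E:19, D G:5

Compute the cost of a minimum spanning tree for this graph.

75

Sort edges by weight, then run Kruskal:
C G (1): add — endpoints in different components.
D G (5): add — endpoints in different components.
D E (7): add — endpoints in different components.
B G (11): add — endpoints in different components.
B C (12): skip — B and C already connected.
B D (14): skip — B and D already connected.
C F (15): add — endpoints in different components.
A G (17): add — endpoints in different components.
A E (19): skip — A and E already connected.
G H (19): add — endpoints in different components.
MST edges: C G, D G, D E, B G, C F, A G, G H; total weight 1+5+7+11+15+17+19 = 75.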